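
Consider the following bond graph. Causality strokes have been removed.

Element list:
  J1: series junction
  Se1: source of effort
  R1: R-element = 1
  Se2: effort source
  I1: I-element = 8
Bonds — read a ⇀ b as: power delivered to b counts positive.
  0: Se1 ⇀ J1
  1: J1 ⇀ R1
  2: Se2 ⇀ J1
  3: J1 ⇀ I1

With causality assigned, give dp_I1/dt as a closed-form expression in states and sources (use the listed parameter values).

dp_I1/dt = E_Se1 + E_Se2 - p_I1/8

β0 →J1  (Se1 (Se) sets effort on bond)
β2 →J1  (Se2 fixes effort; stroke away)
β3 →I1  (I1 outputs flow p/I1)
β1 →J1  (1-jn J1 has f-setter on 3)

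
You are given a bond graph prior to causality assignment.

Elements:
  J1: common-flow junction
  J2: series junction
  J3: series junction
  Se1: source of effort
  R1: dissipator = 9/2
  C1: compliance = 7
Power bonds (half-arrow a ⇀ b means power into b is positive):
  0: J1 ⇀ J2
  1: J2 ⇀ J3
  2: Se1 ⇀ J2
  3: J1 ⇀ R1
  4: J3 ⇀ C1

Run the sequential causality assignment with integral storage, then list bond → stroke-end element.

#0 →J1
#1 →J2
#2 →J2
#3 →R1
#4 →J3

b2 →J2  (Se1 fixes effort; stroke away)
b4 →J3  (prefer integral on C1)
b1 →J2  (J3 needs exactly one f-in)
b0 →J1  (closing 1-jn rule on J2)
b3 →R1  (J1 needs exactly one f-in)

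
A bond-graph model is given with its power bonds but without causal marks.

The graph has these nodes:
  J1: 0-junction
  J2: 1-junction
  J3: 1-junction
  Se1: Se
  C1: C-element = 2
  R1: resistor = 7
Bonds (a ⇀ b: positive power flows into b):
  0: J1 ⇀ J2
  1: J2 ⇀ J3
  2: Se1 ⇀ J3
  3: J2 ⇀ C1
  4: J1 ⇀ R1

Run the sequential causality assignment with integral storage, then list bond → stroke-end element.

β2 |J3  (source Se1 imposes e)
β1 |J2  (J3 needs exactly one f-in)
β3 |J2  (prefer integral on C1)
β0 |J1  (J2 needs exactly one f-in)
β4 |R1  (J1 effort already set via bond 0)

bond 0 stroke→J1
bond 1 stroke→J2
bond 2 stroke→J3
bond 3 stroke→J2
bond 4 stroke→R1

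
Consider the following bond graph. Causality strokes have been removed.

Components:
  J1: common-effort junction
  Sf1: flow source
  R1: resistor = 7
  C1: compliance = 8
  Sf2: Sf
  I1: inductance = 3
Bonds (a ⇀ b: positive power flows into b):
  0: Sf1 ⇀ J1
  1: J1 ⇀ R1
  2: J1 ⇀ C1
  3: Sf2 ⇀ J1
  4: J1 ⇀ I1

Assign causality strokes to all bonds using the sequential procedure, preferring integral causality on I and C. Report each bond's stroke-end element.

β0 |Sf1  (Sf1: flow source, stroke at near end)
β3 |Sf2  (Sf2 fixes flow; stroke at Sf2)
β2 |J1  (C1 integral (e out))
β1 |R1  (0-jn J1 has e-setter on 2)
β4 |I1  (common-e at J1 fixed by 2)

b0 stroke→Sf1
b1 stroke→R1
b2 stroke→J1
b3 stroke→Sf2
b4 stroke→I1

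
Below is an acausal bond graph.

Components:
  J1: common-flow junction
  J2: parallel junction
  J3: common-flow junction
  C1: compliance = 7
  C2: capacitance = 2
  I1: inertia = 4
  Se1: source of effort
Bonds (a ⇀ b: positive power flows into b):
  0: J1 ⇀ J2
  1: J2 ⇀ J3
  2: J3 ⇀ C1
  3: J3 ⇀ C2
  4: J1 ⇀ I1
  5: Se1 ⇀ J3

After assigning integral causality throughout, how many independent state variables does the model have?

b5 |J3  (Se1: effort source, stroke at far end)
b2 |J3  (prefer integral on C1)
b3 |J3  (C2 integral (e out))
b1 |J2  (only one flow-in slot at J3)
b0 |J1  (0-jn J2 has e-setter on 1)
b4 |I1  (J1: last free bond brings flow in)

3  (C1, C2, I1 all integral)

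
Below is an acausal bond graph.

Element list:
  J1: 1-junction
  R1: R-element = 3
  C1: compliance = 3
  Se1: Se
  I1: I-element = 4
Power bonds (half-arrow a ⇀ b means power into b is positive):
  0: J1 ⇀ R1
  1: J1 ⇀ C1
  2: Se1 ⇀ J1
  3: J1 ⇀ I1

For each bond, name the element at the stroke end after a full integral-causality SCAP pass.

b2 |J1  (source Se1 imposes e)
b1 |J1  (C1: C, integral causality)
b3 |I1  (I1 integral (f out))
b0 |J1  (1-jn J1 has f-setter on 3)

β0 stroke→J1
β1 stroke→J1
β2 stroke→J1
β3 stroke→I1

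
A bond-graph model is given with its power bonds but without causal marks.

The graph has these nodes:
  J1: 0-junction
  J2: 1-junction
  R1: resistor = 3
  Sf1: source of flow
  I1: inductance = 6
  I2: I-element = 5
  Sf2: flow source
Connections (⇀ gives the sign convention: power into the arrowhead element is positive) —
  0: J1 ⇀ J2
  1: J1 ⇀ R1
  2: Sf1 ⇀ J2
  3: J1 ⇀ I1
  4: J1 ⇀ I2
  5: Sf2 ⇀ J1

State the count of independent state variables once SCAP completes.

β2 stroke→Sf1  (Sf1 fixes flow; stroke at Sf1)
β5 stroke→Sf2  (Sf2 (Sf) sets flow on bond)
β0 stroke→J2  (1-jn J2 has f-setter on 2)
β3 stroke→I1  (prefer integral on I1)
β4 stroke→I2  (I2: I, integral causality)
β1 stroke→J1  (closing 0-jn rule on J1)

2  (I1, I2 all integral)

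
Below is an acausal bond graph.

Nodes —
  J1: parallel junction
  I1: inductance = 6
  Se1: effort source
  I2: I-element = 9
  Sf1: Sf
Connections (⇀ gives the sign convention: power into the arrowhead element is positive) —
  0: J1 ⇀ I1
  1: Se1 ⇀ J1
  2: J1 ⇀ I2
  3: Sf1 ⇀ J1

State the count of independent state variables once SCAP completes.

2  (I1, I2 all integral)

b1 →J1  (source Se1 imposes e)
b3 →Sf1  (Sf1 (Sf) sets flow on bond)
b0 →I1  (common-e at J1 fixed by 1)
b2 →I2  (J1 effort already set via bond 1)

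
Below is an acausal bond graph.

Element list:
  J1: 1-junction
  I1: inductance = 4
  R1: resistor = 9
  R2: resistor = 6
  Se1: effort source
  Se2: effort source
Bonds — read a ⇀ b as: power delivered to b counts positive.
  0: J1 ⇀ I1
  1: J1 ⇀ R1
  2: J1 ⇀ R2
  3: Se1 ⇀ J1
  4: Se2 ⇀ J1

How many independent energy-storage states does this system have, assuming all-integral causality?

β3 stroke at J1  (source Se1 imposes e)
β4 stroke at J1  (Se2: effort source, stroke at far end)
β0 stroke at I1  (I1 outputs flow p/I1)
β1 stroke at J1  (1-jn J1 has f-setter on 0)
β2 stroke at J1  (1-jn J1 has f-setter on 0)

1  (I1 all integral)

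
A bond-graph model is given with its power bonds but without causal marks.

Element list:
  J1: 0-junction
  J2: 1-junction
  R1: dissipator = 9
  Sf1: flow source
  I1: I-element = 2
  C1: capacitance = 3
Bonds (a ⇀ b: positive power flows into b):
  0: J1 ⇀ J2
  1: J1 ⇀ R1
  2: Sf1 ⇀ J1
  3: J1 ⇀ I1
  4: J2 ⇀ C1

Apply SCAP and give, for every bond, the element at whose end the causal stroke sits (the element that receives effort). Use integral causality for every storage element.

b2 →Sf1  (Sf1 fixes flow; stroke at Sf1)
b3 →I1  (prefer integral on I1)
b4 →J2  (C1: C, integral causality)
b0 →J1  (J2: last free bond brings flow in)
b1 →R1  (common-e at J1 fixed by 0)

β0 →J1
β1 →R1
β2 →Sf1
β3 →I1
β4 →J2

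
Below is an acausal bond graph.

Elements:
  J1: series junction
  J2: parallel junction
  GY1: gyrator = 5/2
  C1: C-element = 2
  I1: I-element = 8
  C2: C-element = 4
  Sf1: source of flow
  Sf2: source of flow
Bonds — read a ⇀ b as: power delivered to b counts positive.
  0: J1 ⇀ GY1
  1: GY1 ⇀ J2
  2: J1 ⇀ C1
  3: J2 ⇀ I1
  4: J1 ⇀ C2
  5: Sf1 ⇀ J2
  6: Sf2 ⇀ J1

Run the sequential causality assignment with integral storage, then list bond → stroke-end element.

β0 →J1
β1 →J2
β2 →J1
β3 →I1
β4 →J1
β5 →Sf1
β6 →Sf2

b5 stroke→Sf1  (source Sf1 imposes f)
b6 stroke→Sf2  (Sf2 (Sf) sets flow on bond)
b0 stroke→J1  (J1 flow already set via bond 6)
b2 stroke→J1  (J1: bond 6 brought flow, rest push out)
b4 stroke→J1  (1-jn J1 has f-setter on 6)
b1 stroke→J2  (through GY1, causality inverts; strokes same side of GY1)
b3 stroke→I1  (J2: bond 1 brought effort, rest push out)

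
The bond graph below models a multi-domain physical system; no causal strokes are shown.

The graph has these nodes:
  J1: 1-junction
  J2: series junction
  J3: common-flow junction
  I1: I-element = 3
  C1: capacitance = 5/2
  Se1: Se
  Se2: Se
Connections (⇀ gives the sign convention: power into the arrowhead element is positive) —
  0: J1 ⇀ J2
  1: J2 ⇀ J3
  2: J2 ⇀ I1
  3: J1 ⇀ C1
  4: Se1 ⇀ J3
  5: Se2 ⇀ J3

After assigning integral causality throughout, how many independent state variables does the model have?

β4 stroke→J3  (Se1: effort source, stroke at far end)
β5 stroke→J3  (Se2 fixes effort; stroke away)
β1 stroke→J2  (J3 needs exactly one f-in)
β2 stroke→I1  (I1 outputs flow p/I1)
β0 stroke→J2  (J2: bond 2 brought flow, rest push out)
β3 stroke→J1  (common-f at J1 fixed by 0)

2  (C1, I1 all integral)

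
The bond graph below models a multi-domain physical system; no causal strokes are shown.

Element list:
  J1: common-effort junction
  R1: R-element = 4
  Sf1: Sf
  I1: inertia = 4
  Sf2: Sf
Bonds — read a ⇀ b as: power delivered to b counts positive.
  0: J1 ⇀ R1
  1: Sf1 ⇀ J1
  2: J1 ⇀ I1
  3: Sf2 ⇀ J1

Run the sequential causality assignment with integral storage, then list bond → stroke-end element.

β1 |Sf1  (source Sf1 imposes f)
β3 |Sf2  (Sf2 fixes flow; stroke at Sf2)
β2 |I1  (I1 integral (f out))
β0 |J1  (closing 0-jn rule on J1)

#0 stroke at J1
#1 stroke at Sf1
#2 stroke at I1
#3 stroke at Sf2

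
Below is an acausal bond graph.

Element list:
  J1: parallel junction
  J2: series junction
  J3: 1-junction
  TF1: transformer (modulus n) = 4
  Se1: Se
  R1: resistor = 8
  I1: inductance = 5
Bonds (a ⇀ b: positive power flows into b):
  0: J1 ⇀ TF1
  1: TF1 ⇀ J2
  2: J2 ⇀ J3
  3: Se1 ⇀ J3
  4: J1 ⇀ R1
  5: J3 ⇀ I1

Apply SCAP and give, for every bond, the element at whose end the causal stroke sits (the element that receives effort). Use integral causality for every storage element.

β3 stroke→J3  (Se1 (Se) sets effort on bond)
β5 stroke→I1  (I1 outputs flow p/I1)
β2 stroke→J3  (J3: bond 5 brought flow, rest push out)
β1 stroke→J2  (J2: bond 2 brought flow, rest push out)
β0 stroke→TF1  (TF1 one-in-one-out from 1)
β4 stroke→J1  (J1: last free bond brings effort in)

#0 stroke→TF1
#1 stroke→J2
#2 stroke→J3
#3 stroke→J3
#4 stroke→J1
#5 stroke→I1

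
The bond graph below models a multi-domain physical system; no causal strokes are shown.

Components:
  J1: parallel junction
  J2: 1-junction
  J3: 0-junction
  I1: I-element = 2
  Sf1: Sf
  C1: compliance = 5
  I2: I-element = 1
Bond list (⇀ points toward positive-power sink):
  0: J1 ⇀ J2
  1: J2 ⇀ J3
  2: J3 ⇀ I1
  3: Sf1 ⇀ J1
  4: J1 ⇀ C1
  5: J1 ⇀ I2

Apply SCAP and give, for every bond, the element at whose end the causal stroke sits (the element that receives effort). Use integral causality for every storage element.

b0 →J2
b1 →J3
b2 →I1
b3 →Sf1
b4 →J1
b5 →I2

b3 stroke→Sf1  (Sf1: flow source, stroke at near end)
b2 stroke→I1  (I1 outputs flow p/I1)
b1 stroke→J3  (J3 needs exactly one e-in)
b0 stroke→J2  (1-jn J2 has f-setter on 1)
b4 stroke→J1  (C1 integral (e out))
b5 stroke→I2  (common-e at J1 fixed by 4)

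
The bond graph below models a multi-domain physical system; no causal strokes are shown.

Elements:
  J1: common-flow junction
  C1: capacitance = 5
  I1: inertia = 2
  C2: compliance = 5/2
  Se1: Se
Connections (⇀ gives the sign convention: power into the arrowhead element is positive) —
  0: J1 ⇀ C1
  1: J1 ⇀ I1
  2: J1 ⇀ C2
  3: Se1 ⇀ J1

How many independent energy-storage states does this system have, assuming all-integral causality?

#3 stroke at J1  (source Se1 imposes e)
#0 stroke at J1  (prefer integral on C1)
#1 stroke at I1  (I1 integral (f out))
#2 stroke at J1  (common-f at J1 fixed by 1)

3  (C1, C2, I1 all integral)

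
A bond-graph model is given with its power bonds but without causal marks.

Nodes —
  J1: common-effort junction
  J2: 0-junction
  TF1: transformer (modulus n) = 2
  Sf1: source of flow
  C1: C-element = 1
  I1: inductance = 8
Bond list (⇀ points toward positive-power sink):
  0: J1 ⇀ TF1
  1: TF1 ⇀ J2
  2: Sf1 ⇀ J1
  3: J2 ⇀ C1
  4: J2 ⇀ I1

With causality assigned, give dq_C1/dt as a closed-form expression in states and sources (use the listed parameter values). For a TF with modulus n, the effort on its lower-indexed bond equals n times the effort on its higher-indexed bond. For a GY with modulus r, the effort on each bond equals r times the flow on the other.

dq_C1/dt = 2*F_Sf1 - p_I1/8

β2 stroke→Sf1  (Sf1 fixes flow; stroke at Sf1)
β0 stroke→J1  (J1: last free bond brings effort in)
β1 stroke→TF1  (TF1 one-in-one-out from 0)
β3 stroke→J2  (C1: C, integral causality)
β4 stroke→I1  (0-jn J2 has e-setter on 3)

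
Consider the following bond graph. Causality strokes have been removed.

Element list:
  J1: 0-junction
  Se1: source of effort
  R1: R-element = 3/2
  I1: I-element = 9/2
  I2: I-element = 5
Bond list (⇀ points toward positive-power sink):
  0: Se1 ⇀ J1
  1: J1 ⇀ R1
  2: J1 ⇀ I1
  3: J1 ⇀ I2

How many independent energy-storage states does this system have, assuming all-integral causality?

bond 0 stroke→J1  (Se1 fixes effort; stroke away)
bond 1 stroke→R1  (J1: bond 0 brought effort, rest push out)
bond 2 stroke→I1  (J1: bond 0 brought effort, rest push out)
bond 3 stroke→I2  (J1 effort already set via bond 0)

2  (I1, I2 all integral)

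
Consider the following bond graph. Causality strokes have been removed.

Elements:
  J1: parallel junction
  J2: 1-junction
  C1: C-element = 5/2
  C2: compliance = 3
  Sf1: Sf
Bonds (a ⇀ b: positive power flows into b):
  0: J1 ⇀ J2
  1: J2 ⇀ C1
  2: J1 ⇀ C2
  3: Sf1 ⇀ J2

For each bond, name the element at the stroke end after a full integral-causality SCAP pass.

bond 0 →J2
bond 1 →J2
bond 2 →J1
bond 3 →Sf1

β3 →Sf1  (source Sf1 imposes f)
β0 →J2  (common-f at J2 fixed by 3)
β1 →J2  (common-f at J2 fixed by 3)
β2 →J1  (closing 0-jn rule on J1)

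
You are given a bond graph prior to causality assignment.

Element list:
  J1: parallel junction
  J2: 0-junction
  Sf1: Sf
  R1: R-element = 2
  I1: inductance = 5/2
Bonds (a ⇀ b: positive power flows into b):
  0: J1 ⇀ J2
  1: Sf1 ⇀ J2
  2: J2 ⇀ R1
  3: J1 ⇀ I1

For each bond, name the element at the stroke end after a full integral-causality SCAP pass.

b0 |J1
b1 |Sf1
b2 |J2
b3 |I1

#1 stroke→Sf1  (Sf1: flow source, stroke at near end)
#3 stroke→I1  (I1 outputs flow p/I1)
#0 stroke→J1  (only one effort-in slot at J1)
#2 stroke→J2  (J2: last free bond brings effort in)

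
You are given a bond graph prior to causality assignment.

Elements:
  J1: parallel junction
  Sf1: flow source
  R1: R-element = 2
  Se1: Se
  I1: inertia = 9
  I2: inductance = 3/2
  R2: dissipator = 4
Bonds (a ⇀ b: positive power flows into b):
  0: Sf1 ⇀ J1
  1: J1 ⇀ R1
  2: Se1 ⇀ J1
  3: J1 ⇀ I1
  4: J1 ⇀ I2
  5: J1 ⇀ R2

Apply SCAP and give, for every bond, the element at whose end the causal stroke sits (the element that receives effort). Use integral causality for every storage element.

β0 stroke at Sf1  (Sf1 fixes flow; stroke at Sf1)
β2 stroke at J1  (Se1 (Se) sets effort on bond)
β1 stroke at R1  (J1 effort already set via bond 2)
β3 stroke at I1  (common-e at J1 fixed by 2)
β4 stroke at I2  (J1: bond 2 brought effort, rest push out)
β5 stroke at R2  (0-jn J1 has e-setter on 2)

β0 stroke at Sf1
β1 stroke at R1
β2 stroke at J1
β3 stroke at I1
β4 stroke at I2
β5 stroke at R2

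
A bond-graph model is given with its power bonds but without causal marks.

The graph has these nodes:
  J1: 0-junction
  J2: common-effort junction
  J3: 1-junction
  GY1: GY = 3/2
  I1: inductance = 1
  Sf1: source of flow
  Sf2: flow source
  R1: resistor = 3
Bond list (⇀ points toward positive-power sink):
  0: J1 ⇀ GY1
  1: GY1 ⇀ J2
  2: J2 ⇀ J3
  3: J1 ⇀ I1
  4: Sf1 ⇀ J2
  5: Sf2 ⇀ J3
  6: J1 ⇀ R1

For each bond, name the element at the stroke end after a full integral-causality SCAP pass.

bond 0 stroke at J1
bond 1 stroke at J2
bond 2 stroke at J3
bond 3 stroke at I1
bond 4 stroke at Sf1
bond 5 stroke at Sf2
bond 6 stroke at R1

bond 4 stroke at Sf1  (Sf1: flow source, stroke at near end)
bond 5 stroke at Sf2  (Sf2: flow source, stroke at near end)
bond 2 stroke at J3  (J3: bond 5 brought flow, rest push out)
bond 1 stroke at J2  (only one effort-in slot at J2)
bond 0 stroke at J1  (through GY1, causality inverts; strokes same side of GY1)
bond 3 stroke at I1  (0-jn J1 has e-setter on 0)
bond 6 stroke at R1  (0-jn J1 has e-setter on 0)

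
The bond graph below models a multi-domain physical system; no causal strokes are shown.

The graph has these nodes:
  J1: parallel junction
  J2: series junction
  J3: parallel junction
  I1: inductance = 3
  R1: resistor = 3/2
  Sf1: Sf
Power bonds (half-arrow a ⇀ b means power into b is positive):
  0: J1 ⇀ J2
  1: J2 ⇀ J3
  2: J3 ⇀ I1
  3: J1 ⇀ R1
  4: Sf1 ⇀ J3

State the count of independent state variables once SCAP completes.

1  (I1 all integral)

b4 stroke at Sf1  (Sf1 (Sf) sets flow on bond)
b2 stroke at I1  (prefer integral on I1)
b1 stroke at J3  (J3 needs exactly one e-in)
b0 stroke at J2  (J2 flow already set via bond 1)
b3 stroke at J1  (closing 0-jn rule on J1)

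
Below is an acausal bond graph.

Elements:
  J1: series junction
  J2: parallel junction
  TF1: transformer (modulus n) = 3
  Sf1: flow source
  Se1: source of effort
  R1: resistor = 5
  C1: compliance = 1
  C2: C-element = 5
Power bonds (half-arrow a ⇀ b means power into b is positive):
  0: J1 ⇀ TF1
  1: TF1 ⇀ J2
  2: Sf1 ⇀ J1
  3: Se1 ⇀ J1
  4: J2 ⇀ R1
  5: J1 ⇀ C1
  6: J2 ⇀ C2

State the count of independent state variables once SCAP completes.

bond 2 stroke at Sf1  (Sf1 (Sf) sets flow on bond)
bond 3 stroke at J1  (Se1: effort source, stroke at far end)
bond 0 stroke at J1  (1-jn J1 has f-setter on 2)
bond 5 stroke at J1  (1-jn J1 has f-setter on 2)
bond 1 stroke at TF1  (TF TF1: opposite of bond 0)
bond 6 stroke at J2  (C2 integral (e out))
bond 4 stroke at R1  (0-jn J2 has e-setter on 6)

2  (C1, C2 all integral)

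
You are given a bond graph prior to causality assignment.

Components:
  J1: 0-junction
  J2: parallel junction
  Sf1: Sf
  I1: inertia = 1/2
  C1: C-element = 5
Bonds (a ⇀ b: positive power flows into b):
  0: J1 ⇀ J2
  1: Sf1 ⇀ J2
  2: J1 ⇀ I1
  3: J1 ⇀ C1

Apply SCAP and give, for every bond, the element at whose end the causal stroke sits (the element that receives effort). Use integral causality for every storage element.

b1 stroke→Sf1  (Sf1 (Sf) sets flow on bond)
b0 stroke→J2  (only one effort-in slot at J2)
b2 stroke→I1  (I1 outputs flow p/I1)
b3 stroke→J1  (J1 needs exactly one e-in)

#0 →J2
#1 →Sf1
#2 →I1
#3 →J1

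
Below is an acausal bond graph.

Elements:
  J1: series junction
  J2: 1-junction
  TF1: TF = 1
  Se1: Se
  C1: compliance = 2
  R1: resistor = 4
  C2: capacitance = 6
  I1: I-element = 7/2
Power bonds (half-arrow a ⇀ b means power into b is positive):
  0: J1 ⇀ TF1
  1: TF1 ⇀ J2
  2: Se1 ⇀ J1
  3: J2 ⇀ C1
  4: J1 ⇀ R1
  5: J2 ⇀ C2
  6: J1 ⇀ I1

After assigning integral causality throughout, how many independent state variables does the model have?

b2 stroke at J1  (Se1: effort source, stroke at far end)
b3 stroke at J2  (prefer integral on C1)
b5 stroke at J2  (C2 outputs effort q/C2)
b1 stroke at TF1  (only one flow-in slot at J2)
b0 stroke at J1  (TF TF1: opposite of bond 1)
b6 stroke at I1  (I1: I, integral causality)
b4 stroke at J1  (J1: bond 6 brought flow, rest push out)

3  (C1, C2, I1 all integral)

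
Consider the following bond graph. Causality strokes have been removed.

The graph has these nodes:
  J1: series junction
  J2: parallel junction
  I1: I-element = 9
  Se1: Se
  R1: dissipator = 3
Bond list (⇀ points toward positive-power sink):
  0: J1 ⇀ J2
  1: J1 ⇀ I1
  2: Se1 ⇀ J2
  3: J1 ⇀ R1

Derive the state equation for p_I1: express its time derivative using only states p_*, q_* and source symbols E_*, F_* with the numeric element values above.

dp_I1/dt = -E_Se1 - p_I1/3

β2 |J2  (Se1 fixes effort; stroke away)
β0 |J1  (J2 effort already set via bond 2)
β1 |I1  (I1 outputs flow p/I1)
β3 |J1  (1-jn J1 has f-setter on 1)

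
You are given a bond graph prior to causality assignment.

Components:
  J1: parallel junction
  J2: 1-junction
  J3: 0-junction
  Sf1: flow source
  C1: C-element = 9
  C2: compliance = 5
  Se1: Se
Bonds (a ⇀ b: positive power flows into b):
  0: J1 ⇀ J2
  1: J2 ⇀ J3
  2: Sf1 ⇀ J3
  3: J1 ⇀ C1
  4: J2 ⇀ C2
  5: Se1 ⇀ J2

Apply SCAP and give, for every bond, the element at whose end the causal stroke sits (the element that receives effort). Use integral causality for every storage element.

bond 0 stroke at J2
bond 1 stroke at J3
bond 2 stroke at Sf1
bond 3 stroke at J1
bond 4 stroke at J2
bond 5 stroke at J2

β2 stroke at Sf1  (source Sf1 imposes f)
β5 stroke at J2  (Se1: effort source, stroke at far end)
β1 stroke at J3  (J3: last free bond brings effort in)
β0 stroke at J2  (J2 flow already set via bond 1)
β4 stroke at J2  (J2 flow already set via bond 1)
β3 stroke at J1  (J1 needs exactly one e-in)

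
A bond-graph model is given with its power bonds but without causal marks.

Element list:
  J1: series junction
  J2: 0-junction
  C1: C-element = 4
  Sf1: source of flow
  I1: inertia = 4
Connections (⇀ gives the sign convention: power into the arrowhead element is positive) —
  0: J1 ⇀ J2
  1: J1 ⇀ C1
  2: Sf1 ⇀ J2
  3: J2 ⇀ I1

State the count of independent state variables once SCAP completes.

2  (C1, I1 all integral)

#2 →Sf1  (source Sf1 imposes f)
#1 →J1  (C1: C, integral causality)
#0 →J2  (J1: last free bond brings flow in)
#3 →I1  (J2: bond 0 brought effort, rest push out)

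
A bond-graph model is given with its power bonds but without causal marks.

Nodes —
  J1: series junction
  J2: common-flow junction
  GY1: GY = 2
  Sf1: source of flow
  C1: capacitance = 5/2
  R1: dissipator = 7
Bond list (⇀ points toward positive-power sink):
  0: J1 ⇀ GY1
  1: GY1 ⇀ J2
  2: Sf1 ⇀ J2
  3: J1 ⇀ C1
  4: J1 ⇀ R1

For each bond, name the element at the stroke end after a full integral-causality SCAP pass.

#2 stroke→Sf1  (source Sf1 imposes f)
#1 stroke→J2  (J2: bond 2 brought flow, rest push out)
#0 stroke→J1  (through GY1, causality inverts; strokes same side of GY1)
#3 stroke→J1  (prefer integral on C1)
#4 stroke→R1  (J1: last free bond brings flow in)

bond 0 →J1
bond 1 →J2
bond 2 →Sf1
bond 3 →J1
bond 4 →R1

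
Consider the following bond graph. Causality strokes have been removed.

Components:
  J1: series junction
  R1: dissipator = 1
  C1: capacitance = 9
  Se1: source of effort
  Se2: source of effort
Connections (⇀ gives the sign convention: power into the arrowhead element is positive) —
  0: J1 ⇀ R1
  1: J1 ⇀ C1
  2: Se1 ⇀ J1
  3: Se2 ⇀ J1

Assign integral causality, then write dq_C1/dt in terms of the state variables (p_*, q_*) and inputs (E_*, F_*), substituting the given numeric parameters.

#2 |J1  (Se1 (Se) sets effort on bond)
#3 |J1  (source Se2 imposes e)
#1 |J1  (C1 outputs effort q/C1)
#0 |R1  (closing 1-jn rule on J1)

dq_C1/dt = E_Se1 + E_Se2 - q_C1/9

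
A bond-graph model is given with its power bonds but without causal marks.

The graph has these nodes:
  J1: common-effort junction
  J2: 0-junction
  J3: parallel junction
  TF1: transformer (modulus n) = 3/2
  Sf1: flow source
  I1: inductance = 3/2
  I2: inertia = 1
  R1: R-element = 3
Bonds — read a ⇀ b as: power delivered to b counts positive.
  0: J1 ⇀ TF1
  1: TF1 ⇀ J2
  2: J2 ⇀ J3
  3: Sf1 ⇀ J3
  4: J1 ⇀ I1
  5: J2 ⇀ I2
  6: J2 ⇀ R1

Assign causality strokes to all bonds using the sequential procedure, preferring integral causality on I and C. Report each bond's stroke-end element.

β0 stroke→J1
β1 stroke→TF1
β2 stroke→J3
β3 stroke→Sf1
β4 stroke→I1
β5 stroke→I2
β6 stroke→J2

#3 stroke→Sf1  (Sf1 fixes flow; stroke at Sf1)
#2 stroke→J3  (J3: last free bond brings effort in)
#4 stroke→I1  (I1 outputs flow p/I1)
#0 stroke→J1  (closing 0-jn rule on J1)
#1 stroke→TF1  (TF1 one-in-one-out from 0)
#5 stroke→I2  (I2 outputs flow p/I2)
#6 stroke→J2  (J2 needs exactly one e-in)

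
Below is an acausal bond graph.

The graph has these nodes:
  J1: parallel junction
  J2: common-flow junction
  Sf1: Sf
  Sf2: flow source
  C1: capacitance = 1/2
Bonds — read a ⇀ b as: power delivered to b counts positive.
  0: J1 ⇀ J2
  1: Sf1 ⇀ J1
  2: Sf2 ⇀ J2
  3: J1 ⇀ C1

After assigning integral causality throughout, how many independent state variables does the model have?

β1 stroke at Sf1  (Sf1 fixes flow; stroke at Sf1)
β2 stroke at Sf2  (Sf2 fixes flow; stroke at Sf2)
β0 stroke at J2  (J2 flow already set via bond 2)
β3 stroke at J1  (J1: last free bond brings effort in)

1  (C1 all integral)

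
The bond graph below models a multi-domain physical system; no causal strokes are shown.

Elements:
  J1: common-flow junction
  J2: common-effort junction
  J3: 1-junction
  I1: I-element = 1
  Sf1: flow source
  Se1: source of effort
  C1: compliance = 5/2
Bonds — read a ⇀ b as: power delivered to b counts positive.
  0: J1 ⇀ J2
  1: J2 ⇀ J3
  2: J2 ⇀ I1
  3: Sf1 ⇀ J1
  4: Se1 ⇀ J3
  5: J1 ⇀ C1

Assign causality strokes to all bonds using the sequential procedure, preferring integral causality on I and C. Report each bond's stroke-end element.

b0 stroke→J1
b1 stroke→J2
b2 stroke→I1
b3 stroke→Sf1
b4 stroke→J3
b5 stroke→J1

b3 →Sf1  (Sf1 fixes flow; stroke at Sf1)
b4 →J3  (Se1 fixes effort; stroke away)
b0 →J1  (J1 flow already set via bond 3)
b5 →J1  (1-jn J1 has f-setter on 3)
b1 →J2  (J3 needs exactly one f-in)
b2 →I1  (common-e at J2 fixed by 1)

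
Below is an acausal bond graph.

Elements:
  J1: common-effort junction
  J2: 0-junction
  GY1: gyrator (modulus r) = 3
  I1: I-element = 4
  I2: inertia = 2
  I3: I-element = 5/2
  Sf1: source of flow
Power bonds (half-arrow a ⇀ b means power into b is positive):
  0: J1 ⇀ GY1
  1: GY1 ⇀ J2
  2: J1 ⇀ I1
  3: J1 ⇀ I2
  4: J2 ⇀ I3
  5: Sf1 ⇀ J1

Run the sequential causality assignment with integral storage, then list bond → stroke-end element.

β5 →Sf1  (source Sf1 imposes f)
β2 →I1  (I1 outputs flow p/I1)
β3 →I2  (I2 integral (f out))
β0 →J1  (J1: last free bond brings effort in)
β1 →J2  (GY GY1: same side as bond 0)
β4 →I3  (common-e at J2 fixed by 1)

b0 →J1
b1 →J2
b2 →I1
b3 →I2
b4 →I3
b5 →Sf1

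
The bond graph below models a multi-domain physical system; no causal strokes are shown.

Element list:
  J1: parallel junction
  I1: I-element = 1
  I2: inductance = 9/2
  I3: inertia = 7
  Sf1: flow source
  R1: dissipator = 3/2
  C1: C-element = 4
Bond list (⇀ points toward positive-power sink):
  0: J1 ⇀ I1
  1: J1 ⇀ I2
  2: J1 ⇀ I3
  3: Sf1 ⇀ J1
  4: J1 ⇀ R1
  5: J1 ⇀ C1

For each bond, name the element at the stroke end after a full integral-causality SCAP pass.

bond 3 |Sf1  (Sf1: flow source, stroke at near end)
bond 0 |I1  (I1 outputs flow p/I1)
bond 1 |I2  (I2 integral (f out))
bond 2 |I3  (I3: I, integral causality)
bond 5 |J1  (C1 outputs effort q/C1)
bond 4 |R1  (J1: bond 5 brought effort, rest push out)

#0 →I1
#1 →I2
#2 →I3
#3 →Sf1
#4 →R1
#5 →J1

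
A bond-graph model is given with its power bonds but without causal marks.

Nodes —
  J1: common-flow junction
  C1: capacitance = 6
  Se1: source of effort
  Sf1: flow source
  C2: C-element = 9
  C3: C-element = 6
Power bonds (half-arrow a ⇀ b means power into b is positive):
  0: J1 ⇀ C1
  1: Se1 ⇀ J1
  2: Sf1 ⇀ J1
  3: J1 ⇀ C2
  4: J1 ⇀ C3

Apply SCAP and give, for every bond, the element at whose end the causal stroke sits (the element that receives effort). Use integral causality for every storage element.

bond 0 |J1
bond 1 |J1
bond 2 |Sf1
bond 3 |J1
bond 4 |J1

#1 →J1  (Se1 (Se) sets effort on bond)
#2 →Sf1  (Sf1 (Sf) sets flow on bond)
#0 →J1  (1-jn J1 has f-setter on 2)
#3 →J1  (J1: bond 2 brought flow, rest push out)
#4 →J1  (J1: bond 2 brought flow, rest push out)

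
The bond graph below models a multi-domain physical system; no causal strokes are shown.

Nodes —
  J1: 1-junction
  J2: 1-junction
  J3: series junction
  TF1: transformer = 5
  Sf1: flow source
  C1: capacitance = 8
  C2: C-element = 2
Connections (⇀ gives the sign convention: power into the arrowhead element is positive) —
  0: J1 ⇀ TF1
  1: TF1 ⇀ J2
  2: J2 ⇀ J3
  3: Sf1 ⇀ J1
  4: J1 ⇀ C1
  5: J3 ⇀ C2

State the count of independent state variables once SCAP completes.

b3 stroke→Sf1  (Sf1: flow source, stroke at near end)
b0 stroke→J1  (1-jn J1 has f-setter on 3)
b4 stroke→J1  (J1: bond 3 brought flow, rest push out)
b1 stroke→TF1  (TF TF1: opposite of bond 0)
b2 stroke→J2  (1-jn J2 has f-setter on 1)
b5 stroke→J3  (J3 flow already set via bond 2)

2  (C1, C2 all integral)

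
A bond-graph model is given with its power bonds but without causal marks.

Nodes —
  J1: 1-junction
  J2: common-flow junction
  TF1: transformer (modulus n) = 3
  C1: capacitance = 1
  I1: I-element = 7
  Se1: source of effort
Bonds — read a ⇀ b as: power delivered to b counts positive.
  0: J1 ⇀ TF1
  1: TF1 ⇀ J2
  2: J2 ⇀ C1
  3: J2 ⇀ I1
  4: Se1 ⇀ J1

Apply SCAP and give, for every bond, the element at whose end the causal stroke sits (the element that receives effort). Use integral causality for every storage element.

bond 4 stroke at J1  (Se1 fixes effort; stroke away)
bond 0 stroke at TF1  (J1: last free bond brings flow in)
bond 1 stroke at J2  (TF1 one-in-one-out from 0)
bond 2 stroke at J2  (prefer integral on C1)
bond 3 stroke at I1  (J2: last free bond brings flow in)

β0 →TF1
β1 →J2
β2 →J2
β3 →I1
β4 →J1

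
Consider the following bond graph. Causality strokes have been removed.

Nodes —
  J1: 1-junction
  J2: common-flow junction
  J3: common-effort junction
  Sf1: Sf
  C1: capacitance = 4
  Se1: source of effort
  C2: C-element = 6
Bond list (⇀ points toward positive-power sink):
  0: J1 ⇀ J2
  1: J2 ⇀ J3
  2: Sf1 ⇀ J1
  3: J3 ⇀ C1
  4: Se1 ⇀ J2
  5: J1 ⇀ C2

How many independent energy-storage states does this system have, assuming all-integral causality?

b2 |Sf1  (source Sf1 imposes f)
b4 |J2  (Se1: effort source, stroke at far end)
b0 |J1  (1-jn J1 has f-setter on 2)
b5 |J1  (common-f at J1 fixed by 2)
b1 |J2  (J2 flow already set via bond 0)
b3 |J3  (only one effort-in slot at J3)

2  (C1, C2 all integral)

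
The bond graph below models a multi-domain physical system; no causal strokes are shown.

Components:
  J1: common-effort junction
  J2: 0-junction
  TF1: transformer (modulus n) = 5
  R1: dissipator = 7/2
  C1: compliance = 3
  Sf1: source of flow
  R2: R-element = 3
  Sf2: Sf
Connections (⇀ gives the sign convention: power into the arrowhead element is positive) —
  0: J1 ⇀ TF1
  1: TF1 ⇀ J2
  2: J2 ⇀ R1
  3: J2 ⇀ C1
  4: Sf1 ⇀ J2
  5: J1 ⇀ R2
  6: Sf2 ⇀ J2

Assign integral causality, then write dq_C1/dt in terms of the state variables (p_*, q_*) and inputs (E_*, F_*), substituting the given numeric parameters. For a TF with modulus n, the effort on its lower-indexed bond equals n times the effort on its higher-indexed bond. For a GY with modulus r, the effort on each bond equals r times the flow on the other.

bond 4 stroke at Sf1  (Sf1 fixes flow; stroke at Sf1)
bond 6 stroke at Sf2  (Sf2 fixes flow; stroke at Sf2)
bond 3 stroke at J2  (C1 integral (e out))
bond 1 stroke at TF1  (0-jn J2 has e-setter on 3)
bond 2 stroke at R1  (common-e at J2 fixed by 3)
bond 0 stroke at J1  (TF1 one-in-one-out from 1)
bond 5 stroke at R2  (J1: bond 0 brought effort, rest push out)

dq_C1/dt = F_Sf1 + F_Sf2 - 181*q_C1/63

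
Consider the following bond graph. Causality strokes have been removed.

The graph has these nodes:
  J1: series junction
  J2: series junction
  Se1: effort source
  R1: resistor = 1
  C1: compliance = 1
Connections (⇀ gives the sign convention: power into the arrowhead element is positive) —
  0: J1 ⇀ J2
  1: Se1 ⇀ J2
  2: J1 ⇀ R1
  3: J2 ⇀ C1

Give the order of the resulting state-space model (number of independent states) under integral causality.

1  (C1 all integral)

β1 |J2  (Se1: effort source, stroke at far end)
β3 |J2  (prefer integral on C1)
β0 |J1  (J2: last free bond brings flow in)
β2 |R1  (J1 needs exactly one f-in)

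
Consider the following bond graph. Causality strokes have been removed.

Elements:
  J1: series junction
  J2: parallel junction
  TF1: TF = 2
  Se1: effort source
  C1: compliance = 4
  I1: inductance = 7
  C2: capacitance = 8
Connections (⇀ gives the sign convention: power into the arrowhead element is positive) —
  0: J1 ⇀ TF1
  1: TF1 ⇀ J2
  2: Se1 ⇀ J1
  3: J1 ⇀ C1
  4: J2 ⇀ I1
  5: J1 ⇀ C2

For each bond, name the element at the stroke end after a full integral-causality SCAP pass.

β0 stroke at TF1
β1 stroke at J2
β2 stroke at J1
β3 stroke at J1
β4 stroke at I1
β5 stroke at J1

#2 stroke→J1  (Se1 fixes effort; stroke away)
#3 stroke→J1  (prefer integral on C1)
#4 stroke→I1  (prefer integral on I1)
#1 stroke→J2  (J2: last free bond brings effort in)
#0 stroke→TF1  (through TF1, causality passes straight; one stroke at TF1)
#5 stroke→J1  (common-f at J1 fixed by 0)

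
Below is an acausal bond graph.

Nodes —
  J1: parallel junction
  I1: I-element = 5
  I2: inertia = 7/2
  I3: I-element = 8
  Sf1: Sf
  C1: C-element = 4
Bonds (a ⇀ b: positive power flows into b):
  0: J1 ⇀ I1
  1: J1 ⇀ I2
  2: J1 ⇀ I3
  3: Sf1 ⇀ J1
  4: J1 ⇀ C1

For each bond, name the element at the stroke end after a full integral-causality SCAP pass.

#3 stroke at Sf1  (Sf1 fixes flow; stroke at Sf1)
#0 stroke at I1  (I1: I, integral causality)
#1 stroke at I2  (I2 outputs flow p/I2)
#2 stroke at I3  (I3 outputs flow p/I3)
#4 stroke at J1  (J1: last free bond brings effort in)

#0 →I1
#1 →I2
#2 →I3
#3 →Sf1
#4 →J1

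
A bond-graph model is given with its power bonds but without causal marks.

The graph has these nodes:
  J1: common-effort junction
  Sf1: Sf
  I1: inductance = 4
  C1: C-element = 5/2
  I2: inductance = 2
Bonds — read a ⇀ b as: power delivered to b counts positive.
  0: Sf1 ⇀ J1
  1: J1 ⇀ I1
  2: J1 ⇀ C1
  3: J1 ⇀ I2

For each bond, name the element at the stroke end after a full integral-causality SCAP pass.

bond 0 stroke at Sf1
bond 1 stroke at I1
bond 2 stroke at J1
bond 3 stroke at I2

b0 →Sf1  (Sf1 fixes flow; stroke at Sf1)
b1 →I1  (I1 integral (f out))
b2 →J1  (C1 outputs effort q/C1)
b3 →I2  (common-e at J1 fixed by 2)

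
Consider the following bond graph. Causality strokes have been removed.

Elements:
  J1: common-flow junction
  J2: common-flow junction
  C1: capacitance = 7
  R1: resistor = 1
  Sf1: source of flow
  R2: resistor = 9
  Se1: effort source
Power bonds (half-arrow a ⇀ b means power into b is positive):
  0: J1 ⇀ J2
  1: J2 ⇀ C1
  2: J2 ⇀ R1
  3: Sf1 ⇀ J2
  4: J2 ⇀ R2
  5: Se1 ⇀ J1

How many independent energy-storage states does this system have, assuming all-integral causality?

β3 →Sf1  (Sf1 fixes flow; stroke at Sf1)
β5 →J1  (source Se1 imposes e)
β0 →J2  (J1 needs exactly one f-in)
β1 →J2  (common-f at J2 fixed by 3)
β2 →J2  (common-f at J2 fixed by 3)
β4 →J2  (J2: bond 3 brought flow, rest push out)

1  (C1 all integral)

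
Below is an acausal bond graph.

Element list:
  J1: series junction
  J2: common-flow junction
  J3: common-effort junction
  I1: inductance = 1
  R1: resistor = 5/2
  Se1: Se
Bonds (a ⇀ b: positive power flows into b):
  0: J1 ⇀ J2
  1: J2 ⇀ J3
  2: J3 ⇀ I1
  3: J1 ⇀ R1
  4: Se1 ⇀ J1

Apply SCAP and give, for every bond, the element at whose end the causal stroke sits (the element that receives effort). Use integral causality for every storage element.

β4 |J1  (Se1 (Se) sets effort on bond)
β2 |I1  (I1 integral (f out))
β1 |J3  (closing 0-jn rule on J3)
β0 |J2  (common-f at J2 fixed by 1)
β3 |J1  (J1: bond 0 brought flow, rest push out)

β0 |J2
β1 |J3
β2 |I1
β3 |J1
β4 |J1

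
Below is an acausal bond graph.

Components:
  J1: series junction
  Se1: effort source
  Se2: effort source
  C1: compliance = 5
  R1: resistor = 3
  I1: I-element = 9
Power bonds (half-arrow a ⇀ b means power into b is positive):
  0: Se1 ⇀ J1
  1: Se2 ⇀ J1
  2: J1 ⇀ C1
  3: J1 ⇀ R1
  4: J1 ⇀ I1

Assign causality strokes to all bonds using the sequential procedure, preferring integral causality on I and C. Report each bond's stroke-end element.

bond 0 |J1  (Se1 fixes effort; stroke away)
bond 1 |J1  (source Se2 imposes e)
bond 2 |J1  (prefer integral on C1)
bond 4 |I1  (prefer integral on I1)
bond 3 |J1  (1-jn J1 has f-setter on 4)

b0 |J1
b1 |J1
b2 |J1
b3 |J1
b4 |I1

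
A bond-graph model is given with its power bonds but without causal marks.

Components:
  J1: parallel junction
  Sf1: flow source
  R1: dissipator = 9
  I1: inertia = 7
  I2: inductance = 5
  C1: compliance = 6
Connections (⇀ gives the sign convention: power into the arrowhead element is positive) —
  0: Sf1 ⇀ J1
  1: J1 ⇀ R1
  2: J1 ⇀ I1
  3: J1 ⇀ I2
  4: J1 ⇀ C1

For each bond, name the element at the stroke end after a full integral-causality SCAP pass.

β0 →Sf1
β1 →R1
β2 →I1
β3 →I2
β4 →J1

β0 →Sf1  (Sf1 (Sf) sets flow on bond)
β2 →I1  (I1 outputs flow p/I1)
β3 →I2  (I2 outputs flow p/I2)
β4 →J1  (C1: C, integral causality)
β1 →R1  (common-e at J1 fixed by 4)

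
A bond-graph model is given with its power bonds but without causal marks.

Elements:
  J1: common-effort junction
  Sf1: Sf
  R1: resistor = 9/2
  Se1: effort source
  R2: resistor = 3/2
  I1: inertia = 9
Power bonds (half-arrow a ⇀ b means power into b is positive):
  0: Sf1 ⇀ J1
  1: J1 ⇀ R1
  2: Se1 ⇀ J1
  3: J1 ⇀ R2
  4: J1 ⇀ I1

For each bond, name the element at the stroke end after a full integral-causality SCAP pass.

#0 stroke at Sf1  (Sf1 (Sf) sets flow on bond)
#2 stroke at J1  (source Se1 imposes e)
#1 stroke at R1  (J1 effort already set via bond 2)
#3 stroke at R2  (J1 effort already set via bond 2)
#4 stroke at I1  (J1: bond 2 brought effort, rest push out)

b0 stroke→Sf1
b1 stroke→R1
b2 stroke→J1
b3 stroke→R2
b4 stroke→I1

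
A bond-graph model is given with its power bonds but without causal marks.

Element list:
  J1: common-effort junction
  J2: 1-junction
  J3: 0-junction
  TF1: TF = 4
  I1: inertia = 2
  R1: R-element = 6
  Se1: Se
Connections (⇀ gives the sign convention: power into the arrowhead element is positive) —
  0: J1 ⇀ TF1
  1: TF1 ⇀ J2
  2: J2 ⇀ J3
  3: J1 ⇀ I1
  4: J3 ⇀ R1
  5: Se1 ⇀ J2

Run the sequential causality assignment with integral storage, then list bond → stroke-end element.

bond 5 stroke→J2  (Se1: effort source, stroke at far end)
bond 3 stroke→I1  (I1: I, integral causality)
bond 0 stroke→J1  (only one effort-in slot at J1)
bond 1 stroke→TF1  (TF1: transformer flips bond 0)
bond 2 stroke→J2  (common-f at J2 fixed by 1)
bond 4 stroke→J3  (closing 0-jn rule on J3)

β0 stroke→J1
β1 stroke→TF1
β2 stroke→J2
β3 stroke→I1
β4 stroke→J3
β5 stroke→J2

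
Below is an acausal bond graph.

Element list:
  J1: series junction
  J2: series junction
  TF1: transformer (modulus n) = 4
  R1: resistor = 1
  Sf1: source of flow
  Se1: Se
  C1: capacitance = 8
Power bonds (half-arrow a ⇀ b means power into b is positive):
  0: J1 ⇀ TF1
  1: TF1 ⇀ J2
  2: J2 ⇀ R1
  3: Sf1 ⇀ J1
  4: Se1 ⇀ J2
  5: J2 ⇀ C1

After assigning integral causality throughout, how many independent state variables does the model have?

1  (C1 all integral)

β3 stroke→Sf1  (Sf1 (Sf) sets flow on bond)
β4 stroke→J2  (Se1 (Se) sets effort on bond)
β0 stroke→J1  (J1: bond 3 brought flow, rest push out)
β1 stroke→TF1  (through TF1, causality passes straight; one stroke at TF1)
β2 stroke→J2  (common-f at J2 fixed by 1)
β5 stroke→J2  (1-jn J2 has f-setter on 1)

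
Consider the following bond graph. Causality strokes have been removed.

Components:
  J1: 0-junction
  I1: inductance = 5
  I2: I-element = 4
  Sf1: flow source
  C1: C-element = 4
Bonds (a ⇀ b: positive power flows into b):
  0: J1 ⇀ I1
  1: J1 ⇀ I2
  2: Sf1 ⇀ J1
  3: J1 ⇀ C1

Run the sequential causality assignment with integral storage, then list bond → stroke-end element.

bond 2 stroke at Sf1  (Sf1 fixes flow; stroke at Sf1)
bond 0 stroke at I1  (I1 integral (f out))
bond 1 stroke at I2  (I2 outputs flow p/I2)
bond 3 stroke at J1  (J1 needs exactly one e-in)

bond 0 stroke at I1
bond 1 stroke at I2
bond 2 stroke at Sf1
bond 3 stroke at J1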